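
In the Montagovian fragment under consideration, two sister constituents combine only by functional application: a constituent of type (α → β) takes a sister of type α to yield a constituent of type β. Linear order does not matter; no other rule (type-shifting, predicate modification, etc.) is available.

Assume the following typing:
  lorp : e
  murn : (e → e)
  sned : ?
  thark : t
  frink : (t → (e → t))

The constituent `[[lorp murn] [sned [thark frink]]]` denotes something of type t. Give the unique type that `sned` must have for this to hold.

((e → t) → (e → t))

[[lorp murn] [sned [thark frink]]] must have type t. The sister [lorp murn] has type e; that is not a function onto t, so [sned [thark frink]] must be the functor, of type (e → t).
[sned [thark frink]] must have type (e → t). The sister [thark frink] has type (e → t); that is not a function onto (e → t), so sned must be the functor, of type ((e → t) → (e → t)).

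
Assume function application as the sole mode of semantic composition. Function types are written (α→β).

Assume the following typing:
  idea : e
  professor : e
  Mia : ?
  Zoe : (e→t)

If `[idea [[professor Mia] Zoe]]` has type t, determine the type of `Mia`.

(e→((e→t)→(e→t)))

For [idea [[professor Mia] Zoe]] to have type t with idea of type e, [[professor Mia] Zoe] must be the function: [[professor Mia] Zoe] : (e→t).
For [[professor Mia] Zoe] to have type (e→t) with Zoe of type (e→t), [professor Mia] must be the function: [professor Mia] : ((e→t)→(e→t)).
For [professor Mia] to have type ((e→t)→(e→t)) with professor of type e, Mia must be the function: Mia : (e→((e→t)→(e→t))).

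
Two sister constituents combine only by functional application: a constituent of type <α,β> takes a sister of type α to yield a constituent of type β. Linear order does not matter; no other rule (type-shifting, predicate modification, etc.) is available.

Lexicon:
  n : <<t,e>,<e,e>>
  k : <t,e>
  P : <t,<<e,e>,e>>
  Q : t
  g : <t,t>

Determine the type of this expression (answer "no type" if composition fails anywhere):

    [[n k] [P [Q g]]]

[n k] — n of type <<t,e>,<e,e>> combines with k of type <t,e>: type <e,e>.
[Q g] — g of type <t,t> combines with Q of type t: type t.
[P [Q g]] — P of type <t,<<e,e>,e>> combines with [Q g] of type t: type <<e,e>,e>.
[[n k] [P [Q g]]] — [P [Q g]] of type <<e,e>,e> combines with [n k] of type <e,e>: type e.

e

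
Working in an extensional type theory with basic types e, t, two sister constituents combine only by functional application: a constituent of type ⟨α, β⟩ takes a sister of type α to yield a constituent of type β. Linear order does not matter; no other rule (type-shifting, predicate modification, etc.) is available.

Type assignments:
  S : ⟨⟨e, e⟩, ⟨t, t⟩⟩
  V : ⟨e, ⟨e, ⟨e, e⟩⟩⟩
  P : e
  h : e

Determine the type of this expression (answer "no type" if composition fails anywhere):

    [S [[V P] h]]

At [V P], V : ⟨e, ⟨e, ⟨e, e⟩⟩⟩ takes P : e, giving ⟨e, ⟨e, e⟩⟩.
At [[V P] h], [V P] : ⟨e, ⟨e, e⟩⟩ takes h : e, giving ⟨e, e⟩.
At [S [[V P] h]], S : ⟨⟨e, e⟩, ⟨t, t⟩⟩ takes [[V P] h] : ⟨e, e⟩, giving ⟨t, t⟩.

⟨t, t⟩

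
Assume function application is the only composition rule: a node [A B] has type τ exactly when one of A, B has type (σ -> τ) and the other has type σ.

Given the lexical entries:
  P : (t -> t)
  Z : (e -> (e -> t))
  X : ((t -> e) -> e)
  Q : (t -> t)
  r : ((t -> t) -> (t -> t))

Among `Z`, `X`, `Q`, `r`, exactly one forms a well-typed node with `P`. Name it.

Z : (e -> (e -> t)) — does not combine with P.
X : ((t -> e) -> e) — does not combine with P.
Q : (t -> t) — does not combine with P.
r — combines: r : ((t -> t) -> (t -> t)) takes P : (t -> t) as argument, giving (t -> t).

r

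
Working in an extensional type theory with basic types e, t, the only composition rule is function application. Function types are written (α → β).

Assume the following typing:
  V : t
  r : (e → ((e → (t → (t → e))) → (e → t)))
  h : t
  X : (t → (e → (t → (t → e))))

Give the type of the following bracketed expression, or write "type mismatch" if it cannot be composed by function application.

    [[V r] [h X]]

type mismatch

[V r]: t and (e → ((e → (t → (t → e))) → (e → t))) cannot combine by function application — type clash.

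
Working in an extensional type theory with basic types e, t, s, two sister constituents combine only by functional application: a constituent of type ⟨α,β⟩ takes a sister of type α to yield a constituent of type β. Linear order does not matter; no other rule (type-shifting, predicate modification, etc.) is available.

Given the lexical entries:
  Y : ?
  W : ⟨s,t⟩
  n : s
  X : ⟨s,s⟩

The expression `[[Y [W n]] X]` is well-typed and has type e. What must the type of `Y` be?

⟨t,⟨⟨s,s⟩,e⟩⟩

[[Y [W n]] X] must have type e. The sister X has type ⟨s,s⟩; that is not a function onto e, so [Y [W n]] must be the functor, of type ⟨⟨s,s⟩,e⟩.
[Y [W n]] must have type ⟨⟨s,s⟩,e⟩. The sister [W n] has type t; that is not a function onto ⟨⟨s,s⟩,e⟩, so Y must be the functor, of type ⟨t,⟨⟨s,s⟩,e⟩⟩.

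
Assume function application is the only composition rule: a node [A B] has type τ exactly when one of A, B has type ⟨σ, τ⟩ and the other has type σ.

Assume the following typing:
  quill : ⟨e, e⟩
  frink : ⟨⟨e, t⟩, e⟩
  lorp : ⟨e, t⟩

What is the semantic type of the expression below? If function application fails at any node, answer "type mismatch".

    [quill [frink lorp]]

[frink lorp] — frink of type ⟨⟨e, t⟩, e⟩ combines with lorp of type ⟨e, t⟩: type e.
[quill [frink lorp]] — quill of type ⟨e, e⟩ combines with [frink lorp] of type e: type e.

e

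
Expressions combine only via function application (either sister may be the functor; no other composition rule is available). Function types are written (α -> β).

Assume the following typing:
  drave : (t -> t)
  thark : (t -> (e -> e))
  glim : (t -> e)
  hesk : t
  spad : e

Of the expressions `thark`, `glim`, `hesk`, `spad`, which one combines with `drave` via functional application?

hesk

thark : (t -> (e -> e)) — neither side's domain matches the other.
glim : (t -> e) — neither side's domain matches the other.
hesk — combines: drave : (t -> t) takes hesk : t as argument, giving t.
spad : e — neither side's domain matches the other.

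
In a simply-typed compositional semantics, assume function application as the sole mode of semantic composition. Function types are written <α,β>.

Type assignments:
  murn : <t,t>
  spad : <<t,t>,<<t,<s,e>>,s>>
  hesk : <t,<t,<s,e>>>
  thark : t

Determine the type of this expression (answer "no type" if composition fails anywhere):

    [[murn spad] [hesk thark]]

s

At [murn spad], spad : <<t,t>,<<t,<s,e>>,s>> takes murn : <t,t>, giving <<t,<s,e>>,s>.
At [hesk thark], hesk : <t,<t,<s,e>>> takes thark : t, giving <t,<s,e>>.
At [[murn spad] [hesk thark]], [murn spad] : <<t,<s,e>>,s> takes [hesk thark] : <t,<s,e>>, giving s.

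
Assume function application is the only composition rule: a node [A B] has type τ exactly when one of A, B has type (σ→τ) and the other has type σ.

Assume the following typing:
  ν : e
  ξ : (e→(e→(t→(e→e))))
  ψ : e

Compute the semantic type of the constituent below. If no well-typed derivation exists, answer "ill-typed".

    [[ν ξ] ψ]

[ν ξ]: ξ is (e→(e→(t→(e→e)))), ν is e; result (e→(t→(e→e))).
[[ν ξ] ψ]: [ν ξ] is (e→(t→(e→e))), ψ is e; result (t→(e→e)).

(t→(e→e))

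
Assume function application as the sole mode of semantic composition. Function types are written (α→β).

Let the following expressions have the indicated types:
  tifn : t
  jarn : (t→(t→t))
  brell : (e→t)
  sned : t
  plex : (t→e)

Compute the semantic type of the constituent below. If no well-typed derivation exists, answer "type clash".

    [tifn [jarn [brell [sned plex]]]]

t

[sned plex]: (t→e) applied to t yields e.
[brell [sned plex]]: (e→t) applied to e yields t.
[jarn [brell [sned plex]]]: (t→(t→t)) applied to t yields (t→t).
[tifn [jarn [brell [sned plex]]]]: (t→t) applied to t yields t.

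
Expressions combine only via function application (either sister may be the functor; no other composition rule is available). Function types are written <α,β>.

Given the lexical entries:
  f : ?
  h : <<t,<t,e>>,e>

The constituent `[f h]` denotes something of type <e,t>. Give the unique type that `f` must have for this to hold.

For [f h] to have type <e,t> with h of type <<t,<t,e>>,e>, f must be the function: f : <<<t,<t,e>>,e>,<e,t>>.

<<<t,<t,e>>,e>,<e,t>>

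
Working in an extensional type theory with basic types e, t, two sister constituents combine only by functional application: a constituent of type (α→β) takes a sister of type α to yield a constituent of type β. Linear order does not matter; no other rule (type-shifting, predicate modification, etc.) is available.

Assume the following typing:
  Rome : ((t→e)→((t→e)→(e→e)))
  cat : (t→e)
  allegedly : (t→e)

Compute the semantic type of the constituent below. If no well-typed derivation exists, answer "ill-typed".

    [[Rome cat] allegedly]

[Rome cat] — Rome of type ((t→e)→((t→e)→(e→e))) combines with cat of type (t→e): type ((t→e)→(e→e)).
[[Rome cat] allegedly] — [Rome cat] of type ((t→e)→(e→e)) combines with allegedly of type (t→e): type (e→e).

(e→e)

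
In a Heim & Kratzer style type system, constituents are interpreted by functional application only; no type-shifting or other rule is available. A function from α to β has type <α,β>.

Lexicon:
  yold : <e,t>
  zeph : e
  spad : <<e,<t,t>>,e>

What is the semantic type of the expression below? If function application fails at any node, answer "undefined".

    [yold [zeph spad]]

undefined

[zeph spad]: e and <<e,<t,t>>,e> cannot combine by function application — type clash.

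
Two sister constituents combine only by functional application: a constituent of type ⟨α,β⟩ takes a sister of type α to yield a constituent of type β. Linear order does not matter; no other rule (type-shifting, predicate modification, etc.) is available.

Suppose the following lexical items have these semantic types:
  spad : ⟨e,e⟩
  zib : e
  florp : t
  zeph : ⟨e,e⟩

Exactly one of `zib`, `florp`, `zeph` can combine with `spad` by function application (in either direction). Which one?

zib

zib — combines: spad : ⟨e,e⟩ takes zib : e as argument, giving e.
florp : t — no; spad wants e, and florp wants nothing (atomic).
zeph : ⟨e,e⟩ — no; spad wants e, and zeph wants e.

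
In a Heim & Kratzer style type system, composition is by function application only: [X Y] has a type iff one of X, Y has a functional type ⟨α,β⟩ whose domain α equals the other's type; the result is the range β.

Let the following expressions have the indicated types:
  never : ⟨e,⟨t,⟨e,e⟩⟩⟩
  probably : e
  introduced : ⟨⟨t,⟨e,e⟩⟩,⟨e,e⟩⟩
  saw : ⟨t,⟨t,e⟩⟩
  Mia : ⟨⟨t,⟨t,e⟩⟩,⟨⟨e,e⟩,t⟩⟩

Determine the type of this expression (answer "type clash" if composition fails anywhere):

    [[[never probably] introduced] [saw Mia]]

[never probably] — never of type ⟨e,⟨t,⟨e,e⟩⟩⟩ combines with probably of type e: type ⟨t,⟨e,e⟩⟩.
[[never probably] introduced] — introduced of type ⟨⟨t,⟨e,e⟩⟩,⟨e,e⟩⟩ combines with [never probably] of type ⟨t,⟨e,e⟩⟩: type ⟨e,e⟩.
[saw Mia] — Mia of type ⟨⟨t,⟨t,e⟩⟩,⟨⟨e,e⟩,t⟩⟩ combines with saw of type ⟨t,⟨t,e⟩⟩: type ⟨⟨e,e⟩,t⟩.
[[[never probably] introduced] [saw Mia]] — [saw Mia] of type ⟨⟨e,e⟩,t⟩ combines with [[never probably] introduced] of type ⟨e,e⟩: type t.

t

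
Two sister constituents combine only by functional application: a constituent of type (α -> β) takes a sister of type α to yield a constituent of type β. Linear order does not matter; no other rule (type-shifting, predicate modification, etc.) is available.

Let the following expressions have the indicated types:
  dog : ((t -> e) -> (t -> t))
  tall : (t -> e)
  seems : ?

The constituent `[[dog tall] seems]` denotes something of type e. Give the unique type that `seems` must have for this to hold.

For [[dog tall] seems] to have type e with [dog tall] of type (t -> t), seems must be the function: seems : ((t -> t) -> e).

((t -> t) -> e)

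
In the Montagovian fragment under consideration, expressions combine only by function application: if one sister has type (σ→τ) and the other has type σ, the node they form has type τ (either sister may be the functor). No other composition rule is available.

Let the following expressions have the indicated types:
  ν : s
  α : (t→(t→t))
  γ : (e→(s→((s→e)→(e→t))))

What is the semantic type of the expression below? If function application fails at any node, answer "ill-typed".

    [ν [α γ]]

ill-typed

[α γ]: (t→(t→t)) and (e→(s→((s→e)→(e→t)))) cannot combine by function application — type clash.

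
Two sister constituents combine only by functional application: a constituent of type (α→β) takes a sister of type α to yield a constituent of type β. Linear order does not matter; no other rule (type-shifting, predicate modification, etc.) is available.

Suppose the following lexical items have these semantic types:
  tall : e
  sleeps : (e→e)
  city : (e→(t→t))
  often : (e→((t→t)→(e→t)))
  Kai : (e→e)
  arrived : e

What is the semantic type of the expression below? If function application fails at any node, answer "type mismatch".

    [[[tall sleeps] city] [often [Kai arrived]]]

(e→t)

[tall sleeps] — sleeps of type (e→e) combines with tall of type e: type e.
[[tall sleeps] city] — city of type (e→(t→t)) combines with [tall sleeps] of type e: type (t→t).
[Kai arrived] — Kai of type (e→e) combines with arrived of type e: type e.
[often [Kai arrived]] — often of type (e→((t→t)→(e→t))) combines with [Kai arrived] of type e: type ((t→t)→(e→t)).
[[[tall sleeps] city] [often [Kai arrived]]] — [often [Kai arrived]] of type ((t→t)→(e→t)) combines with [[tall sleeps] city] of type (t→t): type (e→t).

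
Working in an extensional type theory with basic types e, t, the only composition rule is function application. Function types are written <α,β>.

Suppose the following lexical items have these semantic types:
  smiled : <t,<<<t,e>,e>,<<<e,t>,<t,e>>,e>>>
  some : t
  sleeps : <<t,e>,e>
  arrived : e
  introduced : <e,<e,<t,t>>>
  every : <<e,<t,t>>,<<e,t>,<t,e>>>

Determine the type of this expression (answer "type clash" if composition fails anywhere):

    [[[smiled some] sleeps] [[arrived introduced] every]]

At [smiled some], smiled : <t,<<<t,e>,e>,<<<e,t>,<t,e>>,e>>> takes some : t, giving <<<t,e>,e>,<<<e,t>,<t,e>>,e>>.
At [[smiled some] sleeps], [smiled some] : <<<t,e>,e>,<<<e,t>,<t,e>>,e>> takes sleeps : <<t,e>,e>, giving <<<e,t>,<t,e>>,e>.
At [arrived introduced], introduced : <e,<e,<t,t>>> takes arrived : e, giving <e,<t,t>>.
At [[arrived introduced] every], every : <<e,<t,t>>,<<e,t>,<t,e>>> takes [arrived introduced] : <e,<t,t>>, giving <<e,t>,<t,e>>.
At [[[smiled some] sleeps] [[arrived introduced] every]], [[smiled some] sleeps] : <<<e,t>,<t,e>>,e> takes [[arrived introduced] every] : <<e,t>,<t,e>>, giving e.

e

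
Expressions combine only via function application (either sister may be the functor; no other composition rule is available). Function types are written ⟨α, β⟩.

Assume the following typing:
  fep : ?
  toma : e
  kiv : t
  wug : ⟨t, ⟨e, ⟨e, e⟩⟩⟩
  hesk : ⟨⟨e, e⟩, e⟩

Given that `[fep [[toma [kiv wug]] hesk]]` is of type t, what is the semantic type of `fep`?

⟨e, t⟩

[fep [[toma [kiv wug]] hesk]] is required to be t. [[toma [kiv wug]] hesk] : e cannot yield t as functor, so fep : ⟨e, t⟩.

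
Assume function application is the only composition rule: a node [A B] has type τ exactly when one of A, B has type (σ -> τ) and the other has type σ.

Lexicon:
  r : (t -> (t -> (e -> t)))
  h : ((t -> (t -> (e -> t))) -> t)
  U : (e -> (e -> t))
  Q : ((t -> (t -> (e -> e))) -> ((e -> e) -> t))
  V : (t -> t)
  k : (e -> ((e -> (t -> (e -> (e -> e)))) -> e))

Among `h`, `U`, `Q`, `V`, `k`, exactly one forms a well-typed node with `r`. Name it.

h — combines: h : ((t -> (t -> (e -> t))) -> t) takes r : (t -> (t -> (e -> t))) as argument, giving t.
U : (e -> (e -> t)) — no; r wants t, and U wants e.
Q : ((t -> (t -> (e -> e))) -> ((e -> e) -> t)) — no; r wants t, and Q wants (t -> (t -> (e -> e))).
V : (t -> t) — no; r wants t, and V wants t.
k : (e -> ((e -> (t -> (e -> (e -> e)))) -> e)) — no; r wants t, and k wants e.

h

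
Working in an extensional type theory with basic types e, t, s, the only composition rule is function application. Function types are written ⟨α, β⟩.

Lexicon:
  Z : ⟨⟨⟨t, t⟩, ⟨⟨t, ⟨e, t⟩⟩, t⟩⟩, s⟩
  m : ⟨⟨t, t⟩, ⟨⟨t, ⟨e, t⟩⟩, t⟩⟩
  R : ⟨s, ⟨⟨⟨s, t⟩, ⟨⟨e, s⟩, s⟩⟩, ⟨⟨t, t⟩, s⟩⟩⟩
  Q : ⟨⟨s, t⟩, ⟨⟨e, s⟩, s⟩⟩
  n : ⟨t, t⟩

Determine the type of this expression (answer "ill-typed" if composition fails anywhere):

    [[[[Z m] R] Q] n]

[Z m] — Z of type ⟨⟨⟨t, t⟩, ⟨⟨t, ⟨e, t⟩⟩, t⟩⟩, s⟩ combines with m of type ⟨⟨t, t⟩, ⟨⟨t, ⟨e, t⟩⟩, t⟩⟩: type s.
[[Z m] R] — R of type ⟨s, ⟨⟨⟨s, t⟩, ⟨⟨e, s⟩, s⟩⟩, ⟨⟨t, t⟩, s⟩⟩⟩ combines with [Z m] of type s: type ⟨⟨⟨s, t⟩, ⟨⟨e, s⟩, s⟩⟩, ⟨⟨t, t⟩, s⟩⟩.
[[[Z m] R] Q] — [[Z m] R] of type ⟨⟨⟨s, t⟩, ⟨⟨e, s⟩, s⟩⟩, ⟨⟨t, t⟩, s⟩⟩ combines with Q of type ⟨⟨s, t⟩, ⟨⟨e, s⟩, s⟩⟩: type ⟨⟨t, t⟩, s⟩.
[[[[Z m] R] Q] n] — [[[Z m] R] Q] of type ⟨⟨t, t⟩, s⟩ combines with n of type ⟨t, t⟩: type s.

s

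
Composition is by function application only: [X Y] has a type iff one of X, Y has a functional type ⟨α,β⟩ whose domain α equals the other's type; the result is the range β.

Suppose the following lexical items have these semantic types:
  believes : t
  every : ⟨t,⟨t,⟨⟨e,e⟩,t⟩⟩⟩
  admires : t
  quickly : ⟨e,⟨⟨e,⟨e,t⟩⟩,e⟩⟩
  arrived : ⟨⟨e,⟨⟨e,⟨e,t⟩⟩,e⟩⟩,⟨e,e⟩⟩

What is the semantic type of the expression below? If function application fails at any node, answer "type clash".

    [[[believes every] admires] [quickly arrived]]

At [believes every], every : ⟨t,⟨t,⟨⟨e,e⟩,t⟩⟩⟩ takes believes : t, giving ⟨t,⟨⟨e,e⟩,t⟩⟩.
At [[believes every] admires], [believes every] : ⟨t,⟨⟨e,e⟩,t⟩⟩ takes admires : t, giving ⟨⟨e,e⟩,t⟩.
At [quickly arrived], arrived : ⟨⟨e,⟨⟨e,⟨e,t⟩⟩,e⟩⟩,⟨e,e⟩⟩ takes quickly : ⟨e,⟨⟨e,⟨e,t⟩⟩,e⟩⟩, giving ⟨e,e⟩.
At [[[believes every] admires] [quickly arrived]], [[believes every] admires] : ⟨⟨e,e⟩,t⟩ takes [quickly arrived] : ⟨e,e⟩, giving t.

t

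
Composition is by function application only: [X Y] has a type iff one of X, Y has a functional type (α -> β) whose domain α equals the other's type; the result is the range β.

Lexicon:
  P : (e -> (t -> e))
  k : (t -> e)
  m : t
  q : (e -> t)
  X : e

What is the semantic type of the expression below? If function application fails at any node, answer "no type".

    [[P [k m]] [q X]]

e

[k m]: k is (t -> e), m is t; result e.
[P [k m]]: P is (e -> (t -> e)), [k m] is e; result (t -> e).
[q X]: q is (e -> t), X is e; result t.
[[P [k m]] [q X]]: [P [k m]] is (t -> e), [q X] is t; result e.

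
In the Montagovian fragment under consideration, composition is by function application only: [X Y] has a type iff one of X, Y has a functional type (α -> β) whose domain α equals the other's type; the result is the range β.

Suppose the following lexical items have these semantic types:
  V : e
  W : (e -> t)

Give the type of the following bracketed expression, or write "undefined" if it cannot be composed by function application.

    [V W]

[V W]: (e -> t) applied to e yields t.

t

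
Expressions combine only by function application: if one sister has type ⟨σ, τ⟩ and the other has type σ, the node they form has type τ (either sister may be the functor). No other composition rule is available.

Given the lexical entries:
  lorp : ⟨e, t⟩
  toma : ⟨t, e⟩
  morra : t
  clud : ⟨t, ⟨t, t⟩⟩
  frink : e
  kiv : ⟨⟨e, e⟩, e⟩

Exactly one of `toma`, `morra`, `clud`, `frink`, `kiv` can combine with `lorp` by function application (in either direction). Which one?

toma : ⟨t, e⟩ — does not combine with lorp.
morra : t — does not combine with lorp.
clud : ⟨t, ⟨t, t⟩⟩ — does not combine with lorp.
frink — combines: lorp : ⟨e, t⟩ takes frink : e as argument, giving t.
kiv : ⟨⟨e, e⟩, e⟩ — does not combine with lorp.

frink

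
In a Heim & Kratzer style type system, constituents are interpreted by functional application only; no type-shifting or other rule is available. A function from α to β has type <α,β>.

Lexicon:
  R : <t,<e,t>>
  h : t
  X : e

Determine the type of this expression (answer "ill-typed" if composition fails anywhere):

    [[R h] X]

[R h]: <t,<e,t>> applied to t yields <e,t>.
[[R h] X]: <e,t> applied to e yields t.

t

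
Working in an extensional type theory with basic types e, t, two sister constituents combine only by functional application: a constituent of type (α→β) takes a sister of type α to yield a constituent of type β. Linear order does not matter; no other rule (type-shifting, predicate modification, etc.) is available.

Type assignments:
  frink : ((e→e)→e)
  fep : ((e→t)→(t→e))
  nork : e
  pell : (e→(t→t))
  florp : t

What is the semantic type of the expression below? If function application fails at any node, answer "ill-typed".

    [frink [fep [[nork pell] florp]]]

ill-typed

[nork pell]: (e→(t→t)) applied to e yields (t→t).
[[nork pell] florp]: (t→t) applied to t yields t.
[fep [[nork pell] florp]]: ((e→t)→(t→e)) and t cannot combine by function application — type clash.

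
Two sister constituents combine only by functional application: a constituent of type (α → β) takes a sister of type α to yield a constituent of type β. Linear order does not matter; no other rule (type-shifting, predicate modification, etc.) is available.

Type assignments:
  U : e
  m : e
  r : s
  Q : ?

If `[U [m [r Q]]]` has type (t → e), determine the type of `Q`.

(s → (e → (e → (t → e))))

For [U [m [r Q]]] to have type (t → e) with U of type e, [m [r Q]] must be the function: [m [r Q]] : (e → (t → e)).
For [m [r Q]] to have type (e → (t → e)) with m of type e, [r Q] must be the function: [r Q] : (e → (e → (t → e))).
For [r Q] to have type (e → (e → (t → e))) with r of type s, Q must be the function: Q : (s → (e → (e → (t → e)))).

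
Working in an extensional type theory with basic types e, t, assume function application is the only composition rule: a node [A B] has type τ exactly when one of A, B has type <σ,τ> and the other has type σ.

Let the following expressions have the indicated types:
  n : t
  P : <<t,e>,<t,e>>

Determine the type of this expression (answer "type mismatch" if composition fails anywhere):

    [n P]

[n P]: t and <<t,e>,<t,e>> cannot combine by function application — type clash.

type mismatch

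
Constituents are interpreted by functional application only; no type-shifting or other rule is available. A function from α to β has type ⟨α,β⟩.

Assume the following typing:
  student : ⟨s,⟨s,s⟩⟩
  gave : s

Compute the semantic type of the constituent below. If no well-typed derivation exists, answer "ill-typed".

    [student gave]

At [student gave], student : ⟨s,⟨s,s⟩⟩ takes gave : s, giving ⟨s,s⟩.

⟨s,s⟩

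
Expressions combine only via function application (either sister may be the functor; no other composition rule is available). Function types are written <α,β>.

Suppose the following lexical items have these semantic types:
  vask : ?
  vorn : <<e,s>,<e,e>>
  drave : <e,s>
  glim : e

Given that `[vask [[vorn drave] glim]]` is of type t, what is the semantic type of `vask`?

[vask [[vorn drave] glim]] must have type t. The sister [[vorn drave] glim] has type e; that is not a function onto t, so vask must be the functor, of type <e,t>.

<e,t>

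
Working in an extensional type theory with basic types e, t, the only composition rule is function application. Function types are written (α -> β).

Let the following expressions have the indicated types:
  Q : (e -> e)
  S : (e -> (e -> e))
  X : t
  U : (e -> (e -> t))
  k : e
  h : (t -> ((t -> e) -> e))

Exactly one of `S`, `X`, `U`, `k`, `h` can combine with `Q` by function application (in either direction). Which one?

S : (e -> (e -> e)) — neither side's domain matches the other.
X : t — neither side's domain matches the other.
U : (e -> (e -> t)) — neither side's domain matches the other.
k — combines: Q : (e -> e) takes k : e as argument, giving e.
h : (t -> ((t -> e) -> e)) — neither side's domain matches the other.

k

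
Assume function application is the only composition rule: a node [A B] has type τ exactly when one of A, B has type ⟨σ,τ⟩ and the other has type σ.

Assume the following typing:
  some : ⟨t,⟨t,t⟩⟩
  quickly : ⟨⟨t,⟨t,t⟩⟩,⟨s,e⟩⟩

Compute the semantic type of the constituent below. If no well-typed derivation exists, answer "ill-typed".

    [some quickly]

⟨s,e⟩

[some quickly]: quickly is ⟨⟨t,⟨t,t⟩⟩,⟨s,e⟩⟩, some is ⟨t,⟨t,t⟩⟩; result ⟨s,e⟩.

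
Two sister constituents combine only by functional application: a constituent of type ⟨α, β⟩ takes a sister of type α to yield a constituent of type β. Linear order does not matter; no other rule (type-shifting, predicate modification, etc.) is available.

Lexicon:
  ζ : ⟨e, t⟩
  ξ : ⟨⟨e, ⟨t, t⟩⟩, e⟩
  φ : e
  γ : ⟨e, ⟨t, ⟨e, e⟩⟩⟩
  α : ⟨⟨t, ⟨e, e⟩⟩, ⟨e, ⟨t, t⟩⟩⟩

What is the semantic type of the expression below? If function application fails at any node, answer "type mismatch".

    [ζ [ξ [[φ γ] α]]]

[φ γ] — γ of type ⟨e, ⟨t, ⟨e, e⟩⟩⟩ combines with φ of type e: type ⟨t, ⟨e, e⟩⟩.
[[φ γ] α] — α of type ⟨⟨t, ⟨e, e⟩⟩, ⟨e, ⟨t, t⟩⟩⟩ combines with [φ γ] of type ⟨t, ⟨e, e⟩⟩: type ⟨e, ⟨t, t⟩⟩.
[ξ [[φ γ] α]] — ξ of type ⟨⟨e, ⟨t, t⟩⟩, e⟩ combines with [[φ γ] α] of type ⟨e, ⟨t, t⟩⟩: type e.
[ζ [ξ [[φ γ] α]]] — ζ of type ⟨e, t⟩ combines with [ξ [[φ γ] α]] of type e: type t.

t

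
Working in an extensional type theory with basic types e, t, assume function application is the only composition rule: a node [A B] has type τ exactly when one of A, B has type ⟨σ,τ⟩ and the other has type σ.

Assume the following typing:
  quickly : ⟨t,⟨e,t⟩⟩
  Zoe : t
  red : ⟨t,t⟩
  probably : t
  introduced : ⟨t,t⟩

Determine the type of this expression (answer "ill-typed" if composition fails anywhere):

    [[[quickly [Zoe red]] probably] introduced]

ill-typed

[Zoe red]: ⟨t,t⟩ applied to t yields t.
[quickly [Zoe red]]: ⟨t,⟨e,t⟩⟩ applied to t yields ⟨e,t⟩.
At [[quickly [Zoe red]] probably]: neither ⟨e,t⟩ nor t can take the other as argument; the node is ill-typed.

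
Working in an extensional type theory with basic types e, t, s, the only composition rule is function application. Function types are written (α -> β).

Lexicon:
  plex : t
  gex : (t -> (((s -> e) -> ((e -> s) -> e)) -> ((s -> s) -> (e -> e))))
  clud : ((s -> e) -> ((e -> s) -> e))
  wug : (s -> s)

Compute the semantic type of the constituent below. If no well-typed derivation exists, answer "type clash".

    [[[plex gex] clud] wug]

[plex gex]: (t -> (((s -> e) -> ((e -> s) -> e)) -> ((s -> s) -> (e -> e)))) applied to t yields (((s -> e) -> ((e -> s) -> e)) -> ((s -> s) -> (e -> e))).
[[plex gex] clud]: (((s -> e) -> ((e -> s) -> e)) -> ((s -> s) -> (e -> e))) applied to ((s -> e) -> ((e -> s) -> e)) yields ((s -> s) -> (e -> e)).
[[[plex gex] clud] wug]: ((s -> s) -> (e -> e)) applied to (s -> s) yields (e -> e).

(e -> e)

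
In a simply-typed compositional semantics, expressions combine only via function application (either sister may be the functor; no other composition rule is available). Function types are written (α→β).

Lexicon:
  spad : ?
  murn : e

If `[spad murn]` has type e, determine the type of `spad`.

[spad murn] must have type e. The sister murn has type e; that is not a function onto e, so spad must be the functor, of type (e→e).

(e→e)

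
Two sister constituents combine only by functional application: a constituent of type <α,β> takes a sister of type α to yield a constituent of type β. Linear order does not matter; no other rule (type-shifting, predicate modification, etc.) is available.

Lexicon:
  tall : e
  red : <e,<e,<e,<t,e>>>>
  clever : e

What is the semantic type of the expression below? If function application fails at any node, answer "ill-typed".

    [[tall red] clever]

[tall red]: functor red : <e,<e,<e,<t,e>>>>, argument tall : e; result <e,<e,<t,e>>>.
[[tall red] clever]: functor [tall red] : <e,<e,<t,e>>>, argument clever : e; result <e,<t,e>>.

<e,<t,e>>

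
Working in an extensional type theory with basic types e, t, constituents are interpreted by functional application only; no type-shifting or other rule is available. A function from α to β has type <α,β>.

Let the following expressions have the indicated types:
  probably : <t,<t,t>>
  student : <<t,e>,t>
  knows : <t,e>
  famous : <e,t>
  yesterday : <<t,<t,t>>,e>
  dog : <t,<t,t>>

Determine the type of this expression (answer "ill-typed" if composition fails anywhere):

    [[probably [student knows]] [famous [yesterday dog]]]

t

[student knows]: <<t,e>,t> applied to <t,e> yields t.
[probably [student knows]]: <t,<t,t>> applied to t yields <t,t>.
[yesterday dog]: <<t,<t,t>>,e> applied to <t,<t,t>> yields e.
[famous [yesterday dog]]: <e,t> applied to e yields t.
[[probably [student knows]] [famous [yesterday dog]]]: <t,t> applied to t yields t.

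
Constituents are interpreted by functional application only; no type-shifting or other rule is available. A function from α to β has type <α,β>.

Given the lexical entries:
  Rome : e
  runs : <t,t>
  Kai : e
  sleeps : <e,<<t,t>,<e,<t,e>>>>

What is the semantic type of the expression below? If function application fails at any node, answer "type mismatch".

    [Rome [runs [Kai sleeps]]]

<t,e>

At [Kai sleeps], sleeps : <e,<<t,t>,<e,<t,e>>>> takes Kai : e, giving <<t,t>,<e,<t,e>>>.
At [runs [Kai sleeps]], [Kai sleeps] : <<t,t>,<e,<t,e>>> takes runs : <t,t>, giving <e,<t,e>>.
At [Rome [runs [Kai sleeps]]], [runs [Kai sleeps]] : <e,<t,e>> takes Rome : e, giving <t,e>.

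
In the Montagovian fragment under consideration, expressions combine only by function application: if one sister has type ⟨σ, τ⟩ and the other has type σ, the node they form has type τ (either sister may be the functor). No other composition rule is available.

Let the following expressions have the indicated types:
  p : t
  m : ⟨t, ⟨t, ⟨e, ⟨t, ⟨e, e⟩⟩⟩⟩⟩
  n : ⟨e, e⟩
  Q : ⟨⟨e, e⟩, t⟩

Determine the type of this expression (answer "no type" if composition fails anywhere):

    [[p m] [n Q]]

[p m]: ⟨t, ⟨t, ⟨e, ⟨t, ⟨e, e⟩⟩⟩⟩⟩ applied to t yields ⟨t, ⟨e, ⟨t, ⟨e, e⟩⟩⟩⟩.
[n Q]: ⟨⟨e, e⟩, t⟩ applied to ⟨e, e⟩ yields t.
[[p m] [n Q]]: ⟨t, ⟨e, ⟨t, ⟨e, e⟩⟩⟩⟩ applied to t yields ⟨e, ⟨t, ⟨e, e⟩⟩⟩.

⟨e, ⟨t, ⟨e, e⟩⟩⟩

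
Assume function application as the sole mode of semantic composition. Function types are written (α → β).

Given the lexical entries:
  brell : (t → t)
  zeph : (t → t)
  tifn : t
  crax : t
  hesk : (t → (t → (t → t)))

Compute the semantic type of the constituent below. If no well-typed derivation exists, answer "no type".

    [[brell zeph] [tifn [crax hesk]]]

no type

[brell zeph]: (t → t) and (t → t) cannot combine by function application — type clash.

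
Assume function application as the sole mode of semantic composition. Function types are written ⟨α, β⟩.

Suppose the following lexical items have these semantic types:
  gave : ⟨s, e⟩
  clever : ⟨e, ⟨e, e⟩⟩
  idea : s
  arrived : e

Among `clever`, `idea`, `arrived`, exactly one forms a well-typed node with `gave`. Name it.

idea

clever : ⟨e, ⟨e, e⟩⟩ — does not combine with gave.
idea — combines: gave : ⟨s, e⟩ takes idea : s as argument, giving e.
arrived : e — does not combine with gave.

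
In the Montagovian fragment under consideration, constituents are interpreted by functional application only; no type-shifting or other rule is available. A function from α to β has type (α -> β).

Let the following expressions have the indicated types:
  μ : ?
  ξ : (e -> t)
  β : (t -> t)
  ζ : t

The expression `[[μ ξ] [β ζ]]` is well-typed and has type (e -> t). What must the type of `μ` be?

((e -> t) -> (t -> (e -> t)))

[[μ ξ] [β ζ]] must have type (e -> t). The sister [β ζ] has type t; that is not a function onto (e -> t), so [μ ξ] must be the functor, of type (t -> (e -> t)).
[μ ξ] must have type (t -> (e -> t)). The sister ξ has type (e -> t); that is not a function onto (t -> (e -> t)), so μ must be the functor, of type ((e -> t) -> (t -> (e -> t))).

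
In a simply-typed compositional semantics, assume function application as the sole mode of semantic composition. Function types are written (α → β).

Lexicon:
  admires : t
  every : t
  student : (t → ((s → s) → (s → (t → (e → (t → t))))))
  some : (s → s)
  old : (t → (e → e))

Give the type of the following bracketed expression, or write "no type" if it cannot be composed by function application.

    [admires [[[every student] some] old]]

[every student]: functor student : (t → ((s → s) → (s → (t → (e → (t → t)))))), argument every : t; result ((s → s) → (s → (t → (e → (t → t))))).
[[every student] some]: functor [every student] : ((s → s) → (s → (t → (e → (t → t))))), argument some : (s → s); result (s → (t → (e → (t → t)))).
At [[[every student] some] old]: neither (s → (t → (e → (t → t)))) nor (t → (e → e)) can take the other as argument; the node is ill-typed.

no type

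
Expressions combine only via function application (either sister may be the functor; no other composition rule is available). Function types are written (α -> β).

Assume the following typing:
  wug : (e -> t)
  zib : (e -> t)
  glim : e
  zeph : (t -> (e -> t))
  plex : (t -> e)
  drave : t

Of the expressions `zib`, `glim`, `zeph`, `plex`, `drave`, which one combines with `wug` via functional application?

zib : (e -> t) — wug needs e; zib needs e; neither fits.
glim — combines: wug : (e -> t) takes glim : e as argument, giving t.
zeph : (t -> (e -> t)) — wug needs e; zeph needs t; neither fits.
plex : (t -> e) — wug needs e; plex needs t; neither fits.
drave : t — wug needs e; drave needs nothing (atomic); neither fits.

glim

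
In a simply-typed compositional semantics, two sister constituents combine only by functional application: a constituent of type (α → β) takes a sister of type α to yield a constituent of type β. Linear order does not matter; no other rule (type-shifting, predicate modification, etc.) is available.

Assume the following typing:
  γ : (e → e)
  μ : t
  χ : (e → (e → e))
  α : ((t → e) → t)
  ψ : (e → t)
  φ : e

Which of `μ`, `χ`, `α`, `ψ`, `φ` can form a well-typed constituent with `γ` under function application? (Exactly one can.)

μ : t — does not combine with γ.
χ : (e → (e → e)) — does not combine with γ.
α : ((t → e) → t) — does not combine with γ.
ψ : (e → t) — does not combine with γ.
φ — combines: γ : (e → e) takes φ : e as argument, giving e.

φ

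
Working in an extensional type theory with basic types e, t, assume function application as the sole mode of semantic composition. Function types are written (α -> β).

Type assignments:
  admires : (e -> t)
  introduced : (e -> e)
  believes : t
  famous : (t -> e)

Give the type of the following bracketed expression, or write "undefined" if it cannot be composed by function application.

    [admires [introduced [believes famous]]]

[believes famous] — famous of type (t -> e) combines with believes of type t: type e.
[introduced [believes famous]] — introduced of type (e -> e) combines with [believes famous] of type e: type e.
[admires [introduced [believes famous]]] — admires of type (e -> t) combines with [introduced [believes famous]] of type e: type t.

t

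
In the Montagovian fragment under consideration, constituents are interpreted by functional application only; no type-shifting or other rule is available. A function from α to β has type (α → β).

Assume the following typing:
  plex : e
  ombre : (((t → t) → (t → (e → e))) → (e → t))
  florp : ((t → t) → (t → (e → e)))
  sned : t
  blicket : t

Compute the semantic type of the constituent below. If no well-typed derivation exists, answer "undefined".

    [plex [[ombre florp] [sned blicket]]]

[ombre florp]: functor ombre : (((t → t) → (t → (e → e))) → (e → t)), argument florp : ((t → t) → (t → (e → e))); result (e → t).
[sned blicket]: t and t cannot combine by function application — type clash.

undefined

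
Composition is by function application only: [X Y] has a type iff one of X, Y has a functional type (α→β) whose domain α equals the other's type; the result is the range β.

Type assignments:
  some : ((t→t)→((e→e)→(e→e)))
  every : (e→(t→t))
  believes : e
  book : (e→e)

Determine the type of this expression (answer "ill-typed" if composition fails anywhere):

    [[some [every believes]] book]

(e→e)

[every believes]: every is (e→(t→t)), believes is e; result (t→t).
[some [every believes]]: some is ((t→t)→((e→e)→(e→e))), [every believes] is (t→t); result ((e→e)→(e→e)).
[[some [every believes]] book]: [some [every believes]] is ((e→e)→(e→e)), book is (e→e); result (e→e).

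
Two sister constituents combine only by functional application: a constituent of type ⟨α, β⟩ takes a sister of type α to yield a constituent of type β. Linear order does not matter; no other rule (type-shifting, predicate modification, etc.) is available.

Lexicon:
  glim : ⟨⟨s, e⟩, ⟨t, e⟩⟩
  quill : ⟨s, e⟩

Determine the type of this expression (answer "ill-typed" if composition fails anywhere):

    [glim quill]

⟨t, e⟩

[glim quill] — glim of type ⟨⟨s, e⟩, ⟨t, e⟩⟩ combines with quill of type ⟨s, e⟩: type ⟨t, e⟩.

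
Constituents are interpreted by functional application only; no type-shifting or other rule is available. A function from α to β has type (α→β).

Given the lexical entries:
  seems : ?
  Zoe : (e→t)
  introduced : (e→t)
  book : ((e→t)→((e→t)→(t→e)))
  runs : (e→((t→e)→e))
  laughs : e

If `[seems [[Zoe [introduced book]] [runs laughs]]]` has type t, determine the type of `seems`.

At [seems [[Zoe [introduced book]] [runs laughs]]] (required: t): [[Zoe [introduced book]] [runs laughs]] is e, which is not a function with range t; hence seems is the functor — type (e→t).

(e→t)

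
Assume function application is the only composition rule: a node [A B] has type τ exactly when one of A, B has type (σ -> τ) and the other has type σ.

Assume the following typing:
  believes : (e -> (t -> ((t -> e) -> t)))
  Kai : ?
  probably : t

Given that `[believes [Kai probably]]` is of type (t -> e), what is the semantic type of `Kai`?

(t -> ((e -> (t -> ((t -> e) -> t))) -> (t -> e)))

For [believes [Kai probably]] to have type (t -> e) with believes of type (e -> (t -> ((t -> e) -> t))), [Kai probably] must be the function: [Kai probably] : ((e -> (t -> ((t -> e) -> t))) -> (t -> e)).
For [Kai probably] to have type ((e -> (t -> ((t -> e) -> t))) -> (t -> e)) with probably of type t, Kai must be the function: Kai : (t -> ((e -> (t -> ((t -> e) -> t))) -> (t -> e))).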